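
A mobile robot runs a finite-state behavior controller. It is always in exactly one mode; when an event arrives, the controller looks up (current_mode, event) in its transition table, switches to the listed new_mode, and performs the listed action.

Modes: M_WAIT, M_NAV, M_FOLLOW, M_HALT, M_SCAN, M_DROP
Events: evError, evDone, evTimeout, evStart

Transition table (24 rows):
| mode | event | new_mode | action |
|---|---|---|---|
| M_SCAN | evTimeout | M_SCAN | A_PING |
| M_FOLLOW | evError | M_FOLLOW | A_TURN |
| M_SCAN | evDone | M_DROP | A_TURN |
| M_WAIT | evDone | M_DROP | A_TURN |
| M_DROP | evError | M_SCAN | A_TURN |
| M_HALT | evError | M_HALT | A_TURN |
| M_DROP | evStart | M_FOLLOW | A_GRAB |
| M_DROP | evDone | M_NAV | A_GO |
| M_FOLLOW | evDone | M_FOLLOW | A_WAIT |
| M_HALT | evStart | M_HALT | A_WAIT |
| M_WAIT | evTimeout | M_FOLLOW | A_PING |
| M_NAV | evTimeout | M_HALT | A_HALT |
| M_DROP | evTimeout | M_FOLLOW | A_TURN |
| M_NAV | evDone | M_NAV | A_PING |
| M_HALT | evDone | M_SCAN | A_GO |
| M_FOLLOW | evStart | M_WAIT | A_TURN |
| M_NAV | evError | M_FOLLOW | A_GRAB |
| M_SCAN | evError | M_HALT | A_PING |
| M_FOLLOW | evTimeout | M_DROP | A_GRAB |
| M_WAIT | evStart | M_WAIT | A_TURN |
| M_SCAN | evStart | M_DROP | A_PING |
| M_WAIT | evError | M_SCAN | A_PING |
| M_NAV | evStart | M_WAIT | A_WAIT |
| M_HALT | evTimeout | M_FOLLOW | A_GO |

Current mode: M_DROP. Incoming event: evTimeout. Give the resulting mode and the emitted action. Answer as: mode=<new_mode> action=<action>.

mode=M_FOLLOW action=A_TURN

current mode = M_DROP; filter table to that mode:
  (M_DROP, evError) → (M_SCAN, A_TURN)
  (M_DROP, evStart) → (M_FOLLOW, A_GRAB)
  (M_DROP, evDone) → (M_NAV, A_GO)
  (M_DROP, evTimeout) → (M_FOLLOW, A_TURN)  ← event matches
event = evTimeout selects (M_FOLLOW, A_TURN)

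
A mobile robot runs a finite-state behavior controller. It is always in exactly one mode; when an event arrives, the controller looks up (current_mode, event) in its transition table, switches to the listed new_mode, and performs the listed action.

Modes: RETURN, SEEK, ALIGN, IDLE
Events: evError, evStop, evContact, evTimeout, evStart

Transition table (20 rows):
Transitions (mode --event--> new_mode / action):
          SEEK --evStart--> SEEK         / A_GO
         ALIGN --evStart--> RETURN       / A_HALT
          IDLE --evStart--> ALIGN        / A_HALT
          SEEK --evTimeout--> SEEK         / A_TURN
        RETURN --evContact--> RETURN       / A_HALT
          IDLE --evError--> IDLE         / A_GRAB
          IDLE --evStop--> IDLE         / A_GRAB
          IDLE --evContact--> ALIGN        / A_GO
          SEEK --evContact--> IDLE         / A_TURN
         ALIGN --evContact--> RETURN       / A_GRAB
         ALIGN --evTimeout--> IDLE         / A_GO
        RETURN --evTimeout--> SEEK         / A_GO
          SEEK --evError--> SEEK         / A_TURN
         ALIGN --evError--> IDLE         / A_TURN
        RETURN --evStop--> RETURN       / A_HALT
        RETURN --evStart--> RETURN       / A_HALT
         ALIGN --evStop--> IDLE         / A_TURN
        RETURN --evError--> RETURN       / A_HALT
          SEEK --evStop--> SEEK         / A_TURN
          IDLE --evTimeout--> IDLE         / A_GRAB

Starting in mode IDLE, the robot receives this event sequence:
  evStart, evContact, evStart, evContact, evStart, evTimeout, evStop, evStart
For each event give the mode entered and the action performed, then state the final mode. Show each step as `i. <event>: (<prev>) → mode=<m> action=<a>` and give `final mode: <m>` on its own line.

1. evStart: (IDLE) → mode=ALIGN action=A_HALT
2. evContact: (ALIGN) → mode=RETURN action=A_GRAB
3. evStart: (RETURN) → mode=RETURN action=A_HALT
4. evContact: (RETURN) → mode=RETURN action=A_HALT
5. evStart: (RETURN) → mode=RETURN action=A_HALT
6. evTimeout: (RETURN) → mode=SEEK action=A_GO
7. evStop: (SEEK) → mode=SEEK action=A_TURN
8. evStart: (SEEK) → mode=SEEK action=A_GO

final mode: SEEK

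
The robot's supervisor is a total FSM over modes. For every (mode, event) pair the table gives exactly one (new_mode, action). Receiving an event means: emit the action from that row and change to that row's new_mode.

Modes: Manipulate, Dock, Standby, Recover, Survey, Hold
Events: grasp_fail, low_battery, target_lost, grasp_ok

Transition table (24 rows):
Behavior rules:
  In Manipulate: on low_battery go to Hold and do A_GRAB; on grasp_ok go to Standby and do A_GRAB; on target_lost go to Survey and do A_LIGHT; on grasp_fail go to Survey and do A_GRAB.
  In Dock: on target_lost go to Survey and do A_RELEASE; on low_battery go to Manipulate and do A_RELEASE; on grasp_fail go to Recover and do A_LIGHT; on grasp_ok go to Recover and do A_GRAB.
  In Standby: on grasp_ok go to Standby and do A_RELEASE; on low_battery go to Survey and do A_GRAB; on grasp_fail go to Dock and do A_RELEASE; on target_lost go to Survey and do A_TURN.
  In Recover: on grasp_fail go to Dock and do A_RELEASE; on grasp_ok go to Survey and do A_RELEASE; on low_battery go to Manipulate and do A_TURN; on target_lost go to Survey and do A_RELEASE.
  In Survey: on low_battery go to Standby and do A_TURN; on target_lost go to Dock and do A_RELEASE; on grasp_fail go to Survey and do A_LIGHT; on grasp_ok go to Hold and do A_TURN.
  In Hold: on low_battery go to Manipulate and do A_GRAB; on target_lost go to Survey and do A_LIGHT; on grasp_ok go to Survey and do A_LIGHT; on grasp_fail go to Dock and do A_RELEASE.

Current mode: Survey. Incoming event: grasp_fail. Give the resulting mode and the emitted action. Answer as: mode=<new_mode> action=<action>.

mode=Survey action=A_LIGHT

current mode = Survey; filter table to that mode:
  (Survey, low_battery) → (Standby, A_TURN)
  (Survey, target_lost) → (Dock, A_RELEASE)
  (Survey, grasp_fail) → (Survey, A_LIGHT)  ← event matches
  (Survey, grasp_ok) → (Hold, A_TURN)
event = grasp_fail selects (Survey, A_LIGHT)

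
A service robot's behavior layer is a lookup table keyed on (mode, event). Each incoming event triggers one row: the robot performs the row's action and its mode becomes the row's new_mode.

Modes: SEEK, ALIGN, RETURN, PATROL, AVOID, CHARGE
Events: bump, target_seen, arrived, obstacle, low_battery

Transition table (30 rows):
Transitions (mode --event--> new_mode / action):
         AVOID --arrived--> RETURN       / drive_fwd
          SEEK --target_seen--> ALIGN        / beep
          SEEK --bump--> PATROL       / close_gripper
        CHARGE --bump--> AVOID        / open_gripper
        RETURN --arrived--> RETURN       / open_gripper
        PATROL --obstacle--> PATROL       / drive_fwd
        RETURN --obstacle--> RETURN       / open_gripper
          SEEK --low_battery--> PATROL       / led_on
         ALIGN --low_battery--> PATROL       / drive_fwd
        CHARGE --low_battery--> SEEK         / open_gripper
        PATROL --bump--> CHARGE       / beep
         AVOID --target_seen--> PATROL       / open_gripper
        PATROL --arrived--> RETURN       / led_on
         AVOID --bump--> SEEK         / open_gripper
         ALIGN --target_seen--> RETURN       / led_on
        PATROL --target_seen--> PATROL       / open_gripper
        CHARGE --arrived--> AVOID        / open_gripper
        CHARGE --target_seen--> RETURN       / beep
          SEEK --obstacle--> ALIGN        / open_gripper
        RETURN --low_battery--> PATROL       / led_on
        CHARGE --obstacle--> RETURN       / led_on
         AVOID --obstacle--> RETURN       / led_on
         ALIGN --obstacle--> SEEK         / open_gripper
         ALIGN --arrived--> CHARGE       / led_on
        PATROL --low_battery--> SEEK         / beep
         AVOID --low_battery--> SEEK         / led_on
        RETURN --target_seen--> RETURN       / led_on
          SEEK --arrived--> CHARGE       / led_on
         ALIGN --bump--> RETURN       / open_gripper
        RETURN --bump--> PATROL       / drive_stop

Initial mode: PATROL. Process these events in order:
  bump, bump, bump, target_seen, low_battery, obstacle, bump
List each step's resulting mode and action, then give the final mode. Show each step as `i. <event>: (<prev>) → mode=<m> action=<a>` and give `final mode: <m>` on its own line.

final mode: CHARGE

1. bump: (PATROL) → mode=CHARGE action=beep
2. bump: (CHARGE) → mode=AVOID action=open_gripper
3. bump: (AVOID) → mode=SEEK action=open_gripper
4. target_seen: (SEEK) → mode=ALIGN action=beep
5. low_battery: (ALIGN) → mode=PATROL action=drive_fwd
6. obstacle: (PATROL) → mode=PATROL action=drive_fwd
7. bump: (PATROL) → mode=CHARGE action=beep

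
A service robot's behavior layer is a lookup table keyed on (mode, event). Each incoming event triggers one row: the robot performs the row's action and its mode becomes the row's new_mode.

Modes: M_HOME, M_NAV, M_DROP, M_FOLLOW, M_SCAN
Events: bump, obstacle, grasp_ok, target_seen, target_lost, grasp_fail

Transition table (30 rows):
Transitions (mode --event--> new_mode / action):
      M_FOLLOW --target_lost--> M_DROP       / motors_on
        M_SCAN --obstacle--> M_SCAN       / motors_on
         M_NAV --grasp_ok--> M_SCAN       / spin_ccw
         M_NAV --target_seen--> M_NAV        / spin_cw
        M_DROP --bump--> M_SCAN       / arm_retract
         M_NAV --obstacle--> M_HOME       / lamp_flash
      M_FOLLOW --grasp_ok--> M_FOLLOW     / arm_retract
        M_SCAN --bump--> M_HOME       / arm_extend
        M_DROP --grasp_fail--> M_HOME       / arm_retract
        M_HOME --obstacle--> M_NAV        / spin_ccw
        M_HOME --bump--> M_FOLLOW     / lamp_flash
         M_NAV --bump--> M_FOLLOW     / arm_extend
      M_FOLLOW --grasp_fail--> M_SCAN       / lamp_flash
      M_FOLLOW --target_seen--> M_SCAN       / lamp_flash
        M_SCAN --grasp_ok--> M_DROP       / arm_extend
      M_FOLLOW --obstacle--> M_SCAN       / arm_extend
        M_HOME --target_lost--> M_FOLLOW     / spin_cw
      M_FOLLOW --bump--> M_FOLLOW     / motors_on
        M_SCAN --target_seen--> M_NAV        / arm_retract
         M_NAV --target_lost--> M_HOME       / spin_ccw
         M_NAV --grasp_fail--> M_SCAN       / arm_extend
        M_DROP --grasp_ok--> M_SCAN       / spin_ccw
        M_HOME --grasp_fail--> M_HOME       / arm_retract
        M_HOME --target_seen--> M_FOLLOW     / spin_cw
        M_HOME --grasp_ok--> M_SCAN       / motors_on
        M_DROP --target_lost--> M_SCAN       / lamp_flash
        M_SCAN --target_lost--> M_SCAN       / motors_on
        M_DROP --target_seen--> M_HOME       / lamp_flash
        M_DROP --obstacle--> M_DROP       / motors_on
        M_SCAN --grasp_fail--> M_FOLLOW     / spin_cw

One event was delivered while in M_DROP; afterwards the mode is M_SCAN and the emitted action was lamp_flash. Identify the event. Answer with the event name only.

target_lost

try bump: (M_DROP, bump) → (M_SCAN, arm_retract)
try obstacle: (M_DROP, obstacle) → (M_DROP, motors_on)
try grasp_ok: (M_DROP, grasp_ok) → (M_SCAN, spin_ccw)
try target_seen: (M_DROP, target_seen) → (M_HOME, lamp_flash)
try target_lost: (M_DROP, target_lost) → (M_SCAN, lamp_flash)  ← matches
try grasp_fail: (M_DROP, grasp_fail) → (M_HOME, arm_retract)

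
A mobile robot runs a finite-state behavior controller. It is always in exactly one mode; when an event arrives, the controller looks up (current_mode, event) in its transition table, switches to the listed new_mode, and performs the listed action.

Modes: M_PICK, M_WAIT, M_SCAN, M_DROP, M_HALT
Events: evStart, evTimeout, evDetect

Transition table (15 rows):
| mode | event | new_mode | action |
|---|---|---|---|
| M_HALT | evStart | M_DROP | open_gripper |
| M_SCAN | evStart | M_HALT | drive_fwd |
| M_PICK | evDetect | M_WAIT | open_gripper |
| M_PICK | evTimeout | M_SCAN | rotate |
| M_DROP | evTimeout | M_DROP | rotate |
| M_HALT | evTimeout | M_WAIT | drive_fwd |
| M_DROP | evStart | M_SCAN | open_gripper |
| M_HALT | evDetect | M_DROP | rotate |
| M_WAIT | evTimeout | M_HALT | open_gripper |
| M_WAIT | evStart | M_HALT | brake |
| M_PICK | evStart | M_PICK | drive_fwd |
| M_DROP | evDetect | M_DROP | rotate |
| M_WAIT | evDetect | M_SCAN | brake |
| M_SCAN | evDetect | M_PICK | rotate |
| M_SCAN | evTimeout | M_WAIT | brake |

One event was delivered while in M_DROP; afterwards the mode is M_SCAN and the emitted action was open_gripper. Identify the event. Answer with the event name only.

evStart

try evStart: (M_DROP, evStart) → (M_SCAN, open_gripper)  ← matches
try evTimeout: (M_DROP, evTimeout) → (M_DROP, rotate)
try evDetect: (M_DROP, evDetect) → (M_DROP, rotate)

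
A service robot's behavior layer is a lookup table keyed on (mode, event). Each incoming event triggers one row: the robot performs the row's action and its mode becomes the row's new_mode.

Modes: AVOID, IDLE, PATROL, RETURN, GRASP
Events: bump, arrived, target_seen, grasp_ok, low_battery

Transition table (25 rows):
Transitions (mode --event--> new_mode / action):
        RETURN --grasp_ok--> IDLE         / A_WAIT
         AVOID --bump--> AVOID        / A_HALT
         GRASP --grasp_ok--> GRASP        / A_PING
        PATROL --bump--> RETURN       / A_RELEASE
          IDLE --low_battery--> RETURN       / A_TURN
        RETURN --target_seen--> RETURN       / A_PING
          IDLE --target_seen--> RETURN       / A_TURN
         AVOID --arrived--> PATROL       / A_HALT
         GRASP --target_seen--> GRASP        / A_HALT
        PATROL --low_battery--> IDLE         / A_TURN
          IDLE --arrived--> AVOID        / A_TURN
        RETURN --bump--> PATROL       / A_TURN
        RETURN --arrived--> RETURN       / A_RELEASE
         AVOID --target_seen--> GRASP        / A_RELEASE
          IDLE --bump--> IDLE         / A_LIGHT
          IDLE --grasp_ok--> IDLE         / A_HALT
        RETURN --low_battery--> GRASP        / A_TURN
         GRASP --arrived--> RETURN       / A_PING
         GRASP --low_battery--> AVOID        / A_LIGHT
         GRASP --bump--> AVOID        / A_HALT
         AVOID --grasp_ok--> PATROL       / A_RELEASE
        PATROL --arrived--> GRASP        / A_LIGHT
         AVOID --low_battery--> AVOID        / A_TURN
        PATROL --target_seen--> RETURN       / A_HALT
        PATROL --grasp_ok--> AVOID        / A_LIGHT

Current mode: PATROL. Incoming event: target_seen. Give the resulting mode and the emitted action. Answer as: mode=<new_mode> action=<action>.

mode=RETURN action=A_HALT

current mode = PATROL; filter table to that mode:
  (PATROL, bump) → (RETURN, A_RELEASE)
  (PATROL, low_battery) → (IDLE, A_TURN)
  (PATROL, arrived) → (GRASP, A_LIGHT)
  (PATROL, target_seen) → (RETURN, A_HALT)  ← event matches
  (PATROL, grasp_ok) → (AVOID, A_LIGHT)
event = target_seen selects (RETURN, A_HALT)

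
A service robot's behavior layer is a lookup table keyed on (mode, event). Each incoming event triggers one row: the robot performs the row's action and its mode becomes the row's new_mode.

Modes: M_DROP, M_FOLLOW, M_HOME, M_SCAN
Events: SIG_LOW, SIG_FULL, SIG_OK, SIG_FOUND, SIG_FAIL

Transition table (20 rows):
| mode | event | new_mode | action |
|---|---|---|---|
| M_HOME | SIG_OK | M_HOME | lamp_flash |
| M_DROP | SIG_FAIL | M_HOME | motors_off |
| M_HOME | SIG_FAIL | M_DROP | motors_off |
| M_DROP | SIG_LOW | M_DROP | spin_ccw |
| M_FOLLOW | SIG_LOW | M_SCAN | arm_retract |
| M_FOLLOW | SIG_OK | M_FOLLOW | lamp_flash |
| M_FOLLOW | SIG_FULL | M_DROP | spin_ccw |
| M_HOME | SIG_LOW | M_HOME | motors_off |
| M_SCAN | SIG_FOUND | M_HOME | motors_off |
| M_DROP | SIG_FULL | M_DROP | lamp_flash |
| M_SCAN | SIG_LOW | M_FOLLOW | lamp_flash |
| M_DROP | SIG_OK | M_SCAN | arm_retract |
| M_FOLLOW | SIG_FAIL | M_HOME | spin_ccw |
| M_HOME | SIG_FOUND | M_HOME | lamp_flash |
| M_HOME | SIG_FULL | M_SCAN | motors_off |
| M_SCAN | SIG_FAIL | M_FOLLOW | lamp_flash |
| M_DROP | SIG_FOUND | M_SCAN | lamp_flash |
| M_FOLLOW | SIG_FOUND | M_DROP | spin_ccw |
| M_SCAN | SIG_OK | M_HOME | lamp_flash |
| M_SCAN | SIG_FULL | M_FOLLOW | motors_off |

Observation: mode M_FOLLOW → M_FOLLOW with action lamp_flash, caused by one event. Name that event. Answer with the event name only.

try SIG_LOW: (M_FOLLOW, SIG_LOW) → (M_SCAN, arm_retract)
try SIG_FULL: (M_FOLLOW, SIG_FULL) → (M_DROP, spin_ccw)
try SIG_OK: (M_FOLLOW, SIG_OK) → (M_FOLLOW, lamp_flash)  ← matches
try SIG_FOUND: (M_FOLLOW, SIG_FOUND) → (M_DROP, spin_ccw)
try SIG_FAIL: (M_FOLLOW, SIG_FAIL) → (M_HOME, spin_ccw)

SIG_OK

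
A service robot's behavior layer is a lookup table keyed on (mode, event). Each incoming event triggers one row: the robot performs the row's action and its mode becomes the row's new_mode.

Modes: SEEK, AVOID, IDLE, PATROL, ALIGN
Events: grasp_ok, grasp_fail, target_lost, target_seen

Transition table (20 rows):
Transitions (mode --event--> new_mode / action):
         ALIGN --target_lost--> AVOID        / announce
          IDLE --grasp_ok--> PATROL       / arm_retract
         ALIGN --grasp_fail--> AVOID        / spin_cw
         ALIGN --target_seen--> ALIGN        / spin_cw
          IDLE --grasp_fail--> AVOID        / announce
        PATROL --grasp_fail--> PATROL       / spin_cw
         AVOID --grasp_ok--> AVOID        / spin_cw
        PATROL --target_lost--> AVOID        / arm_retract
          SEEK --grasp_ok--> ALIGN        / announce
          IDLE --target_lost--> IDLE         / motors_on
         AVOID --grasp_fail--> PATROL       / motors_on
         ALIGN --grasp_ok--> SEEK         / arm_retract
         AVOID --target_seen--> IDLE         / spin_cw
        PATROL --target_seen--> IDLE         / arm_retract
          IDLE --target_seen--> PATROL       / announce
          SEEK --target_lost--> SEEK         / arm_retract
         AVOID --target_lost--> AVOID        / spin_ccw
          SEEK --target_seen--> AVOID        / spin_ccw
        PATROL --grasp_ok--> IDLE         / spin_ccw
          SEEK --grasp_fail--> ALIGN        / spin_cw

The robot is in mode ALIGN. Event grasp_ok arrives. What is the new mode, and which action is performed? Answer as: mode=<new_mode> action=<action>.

mode=SEEK action=arm_retract

current mode = ALIGN; filter table to that mode:
  (ALIGN, target_lost) → (AVOID, announce)
  (ALIGN, grasp_fail) → (AVOID, spin_cw)
  (ALIGN, target_seen) → (ALIGN, spin_cw)
  (ALIGN, grasp_ok) → (SEEK, arm_retract)  ← event matches
event = grasp_ok selects (SEEK, arm_retract)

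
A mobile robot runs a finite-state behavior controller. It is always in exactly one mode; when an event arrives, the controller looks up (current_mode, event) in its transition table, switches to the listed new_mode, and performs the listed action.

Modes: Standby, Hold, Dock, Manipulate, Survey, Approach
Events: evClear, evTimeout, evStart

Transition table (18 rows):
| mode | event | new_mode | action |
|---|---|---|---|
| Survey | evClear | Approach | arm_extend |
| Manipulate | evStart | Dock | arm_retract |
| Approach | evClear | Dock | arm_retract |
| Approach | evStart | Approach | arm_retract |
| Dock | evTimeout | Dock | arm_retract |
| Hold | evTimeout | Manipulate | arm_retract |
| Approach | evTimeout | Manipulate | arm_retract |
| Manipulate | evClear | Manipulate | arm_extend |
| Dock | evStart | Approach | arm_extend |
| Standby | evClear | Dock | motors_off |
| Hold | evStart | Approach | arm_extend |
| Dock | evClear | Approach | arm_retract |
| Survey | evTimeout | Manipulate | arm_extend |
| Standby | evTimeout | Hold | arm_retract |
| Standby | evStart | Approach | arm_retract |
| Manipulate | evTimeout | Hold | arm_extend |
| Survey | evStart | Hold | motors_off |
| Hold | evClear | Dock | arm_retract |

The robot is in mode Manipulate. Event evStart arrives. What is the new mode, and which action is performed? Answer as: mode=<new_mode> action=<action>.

mode=Dock action=arm_retract

current mode = Manipulate; filter table to that mode:
  (Manipulate, evStart) → (Dock, arm_retract)  ← event matches
  (Manipulate, evClear) → (Manipulate, arm_extend)
  (Manipulate, evTimeout) → (Hold, arm_extend)
event = evStart selects (Dock, arm_retract)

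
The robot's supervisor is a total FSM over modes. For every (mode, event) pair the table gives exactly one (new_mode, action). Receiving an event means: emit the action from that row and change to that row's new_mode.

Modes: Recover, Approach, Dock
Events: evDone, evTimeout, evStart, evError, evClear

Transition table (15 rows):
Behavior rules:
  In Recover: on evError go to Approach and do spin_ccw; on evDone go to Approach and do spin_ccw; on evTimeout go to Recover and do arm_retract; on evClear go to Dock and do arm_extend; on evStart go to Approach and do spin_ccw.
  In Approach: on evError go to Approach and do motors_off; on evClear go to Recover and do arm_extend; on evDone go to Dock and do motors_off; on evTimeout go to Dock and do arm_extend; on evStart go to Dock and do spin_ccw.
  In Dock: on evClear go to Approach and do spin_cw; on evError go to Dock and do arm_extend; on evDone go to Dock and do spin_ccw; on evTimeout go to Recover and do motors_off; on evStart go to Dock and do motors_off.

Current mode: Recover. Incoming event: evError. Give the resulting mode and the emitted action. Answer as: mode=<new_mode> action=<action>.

mode=Approach action=spin_ccw

current mode = Recover; filter table to that mode:
  (Recover, evError) → (Approach, spin_ccw)  ← event matches
  (Recover, evDone) → (Approach, spin_ccw)
  (Recover, evTimeout) → (Recover, arm_retract)
  (Recover, evClear) → (Dock, arm_extend)
  (Recover, evStart) → (Approach, spin_ccw)
event = evError selects (Approach, spin_ccw)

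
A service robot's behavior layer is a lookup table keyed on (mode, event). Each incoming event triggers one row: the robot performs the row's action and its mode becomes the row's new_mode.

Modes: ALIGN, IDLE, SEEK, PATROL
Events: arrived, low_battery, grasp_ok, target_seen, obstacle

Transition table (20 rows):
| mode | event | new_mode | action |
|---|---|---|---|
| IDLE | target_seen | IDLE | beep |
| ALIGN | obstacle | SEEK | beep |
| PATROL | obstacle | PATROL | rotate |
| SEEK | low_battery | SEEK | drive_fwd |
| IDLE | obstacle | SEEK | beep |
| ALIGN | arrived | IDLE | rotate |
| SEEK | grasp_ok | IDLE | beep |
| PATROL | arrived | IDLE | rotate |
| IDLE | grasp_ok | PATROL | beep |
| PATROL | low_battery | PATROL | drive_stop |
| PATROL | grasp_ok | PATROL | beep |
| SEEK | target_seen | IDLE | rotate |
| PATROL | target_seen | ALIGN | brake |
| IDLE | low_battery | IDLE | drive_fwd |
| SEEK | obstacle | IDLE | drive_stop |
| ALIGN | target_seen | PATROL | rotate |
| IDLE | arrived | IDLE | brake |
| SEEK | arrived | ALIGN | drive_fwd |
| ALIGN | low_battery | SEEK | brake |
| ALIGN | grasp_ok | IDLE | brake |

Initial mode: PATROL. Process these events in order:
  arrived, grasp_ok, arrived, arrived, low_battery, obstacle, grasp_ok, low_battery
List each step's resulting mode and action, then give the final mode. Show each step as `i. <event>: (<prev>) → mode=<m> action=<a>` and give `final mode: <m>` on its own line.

1. arrived: (PATROL) → mode=IDLE action=rotate
2. grasp_ok: (IDLE) → mode=PATROL action=beep
3. arrived: (PATROL) → mode=IDLE action=rotate
4. arrived: (IDLE) → mode=IDLE action=brake
5. low_battery: (IDLE) → mode=IDLE action=drive_fwd
6. obstacle: (IDLE) → mode=SEEK action=beep
7. grasp_ok: (SEEK) → mode=IDLE action=beep
8. low_battery: (IDLE) → mode=IDLE action=drive_fwd

final mode: IDLE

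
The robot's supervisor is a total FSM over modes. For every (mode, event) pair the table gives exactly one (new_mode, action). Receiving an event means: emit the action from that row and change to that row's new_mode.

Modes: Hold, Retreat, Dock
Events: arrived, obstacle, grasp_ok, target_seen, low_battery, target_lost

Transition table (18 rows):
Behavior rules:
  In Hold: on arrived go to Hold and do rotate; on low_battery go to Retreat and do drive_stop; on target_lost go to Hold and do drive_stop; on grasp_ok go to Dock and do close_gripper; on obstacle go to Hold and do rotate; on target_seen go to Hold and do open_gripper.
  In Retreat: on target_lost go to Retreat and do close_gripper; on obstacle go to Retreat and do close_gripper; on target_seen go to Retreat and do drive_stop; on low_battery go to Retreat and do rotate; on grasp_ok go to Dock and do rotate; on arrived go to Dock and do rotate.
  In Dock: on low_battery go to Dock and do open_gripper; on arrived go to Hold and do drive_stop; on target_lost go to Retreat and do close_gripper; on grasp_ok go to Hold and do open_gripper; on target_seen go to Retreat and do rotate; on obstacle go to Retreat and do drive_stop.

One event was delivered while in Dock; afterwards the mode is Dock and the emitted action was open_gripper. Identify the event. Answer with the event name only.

low_battery

try arrived: (Dock, arrived) → (Hold, drive_stop)
try obstacle: (Dock, obstacle) → (Retreat, drive_stop)
try grasp_ok: (Dock, grasp_ok) → (Hold, open_gripper)
try target_seen: (Dock, target_seen) → (Retreat, rotate)
try low_battery: (Dock, low_battery) → (Dock, open_gripper)  ← matches
try target_lost: (Dock, target_lost) → (Retreat, close_gripper)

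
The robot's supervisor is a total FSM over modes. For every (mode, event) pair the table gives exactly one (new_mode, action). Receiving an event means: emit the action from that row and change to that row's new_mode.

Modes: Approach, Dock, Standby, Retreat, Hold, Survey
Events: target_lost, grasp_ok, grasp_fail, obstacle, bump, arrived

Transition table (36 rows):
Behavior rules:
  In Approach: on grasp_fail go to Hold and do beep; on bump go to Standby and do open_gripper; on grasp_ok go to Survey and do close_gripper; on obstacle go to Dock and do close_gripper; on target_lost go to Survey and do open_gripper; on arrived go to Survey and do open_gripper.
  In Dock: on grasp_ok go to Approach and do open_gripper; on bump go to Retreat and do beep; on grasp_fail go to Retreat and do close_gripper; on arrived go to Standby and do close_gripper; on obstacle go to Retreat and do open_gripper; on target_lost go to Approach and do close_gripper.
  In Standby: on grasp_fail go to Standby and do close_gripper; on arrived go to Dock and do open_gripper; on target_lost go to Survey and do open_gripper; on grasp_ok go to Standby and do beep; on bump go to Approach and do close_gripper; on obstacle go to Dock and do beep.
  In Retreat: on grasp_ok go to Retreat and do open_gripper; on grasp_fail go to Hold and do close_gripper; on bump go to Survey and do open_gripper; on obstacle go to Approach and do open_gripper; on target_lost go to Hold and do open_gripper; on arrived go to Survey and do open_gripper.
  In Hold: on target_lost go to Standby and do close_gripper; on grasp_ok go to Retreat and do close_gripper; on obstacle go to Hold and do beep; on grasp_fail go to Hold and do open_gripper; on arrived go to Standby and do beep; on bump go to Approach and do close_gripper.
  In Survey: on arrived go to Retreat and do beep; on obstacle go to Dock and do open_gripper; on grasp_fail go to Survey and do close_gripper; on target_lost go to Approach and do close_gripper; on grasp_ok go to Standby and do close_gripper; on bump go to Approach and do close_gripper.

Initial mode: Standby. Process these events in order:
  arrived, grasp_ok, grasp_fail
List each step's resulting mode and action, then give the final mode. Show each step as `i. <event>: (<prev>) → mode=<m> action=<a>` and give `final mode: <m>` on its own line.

1. arrived: (Standby) → mode=Dock action=open_gripper
2. grasp_ok: (Dock) → mode=Approach action=open_gripper
3. grasp_fail: (Approach) → mode=Hold action=beep

final mode: Hold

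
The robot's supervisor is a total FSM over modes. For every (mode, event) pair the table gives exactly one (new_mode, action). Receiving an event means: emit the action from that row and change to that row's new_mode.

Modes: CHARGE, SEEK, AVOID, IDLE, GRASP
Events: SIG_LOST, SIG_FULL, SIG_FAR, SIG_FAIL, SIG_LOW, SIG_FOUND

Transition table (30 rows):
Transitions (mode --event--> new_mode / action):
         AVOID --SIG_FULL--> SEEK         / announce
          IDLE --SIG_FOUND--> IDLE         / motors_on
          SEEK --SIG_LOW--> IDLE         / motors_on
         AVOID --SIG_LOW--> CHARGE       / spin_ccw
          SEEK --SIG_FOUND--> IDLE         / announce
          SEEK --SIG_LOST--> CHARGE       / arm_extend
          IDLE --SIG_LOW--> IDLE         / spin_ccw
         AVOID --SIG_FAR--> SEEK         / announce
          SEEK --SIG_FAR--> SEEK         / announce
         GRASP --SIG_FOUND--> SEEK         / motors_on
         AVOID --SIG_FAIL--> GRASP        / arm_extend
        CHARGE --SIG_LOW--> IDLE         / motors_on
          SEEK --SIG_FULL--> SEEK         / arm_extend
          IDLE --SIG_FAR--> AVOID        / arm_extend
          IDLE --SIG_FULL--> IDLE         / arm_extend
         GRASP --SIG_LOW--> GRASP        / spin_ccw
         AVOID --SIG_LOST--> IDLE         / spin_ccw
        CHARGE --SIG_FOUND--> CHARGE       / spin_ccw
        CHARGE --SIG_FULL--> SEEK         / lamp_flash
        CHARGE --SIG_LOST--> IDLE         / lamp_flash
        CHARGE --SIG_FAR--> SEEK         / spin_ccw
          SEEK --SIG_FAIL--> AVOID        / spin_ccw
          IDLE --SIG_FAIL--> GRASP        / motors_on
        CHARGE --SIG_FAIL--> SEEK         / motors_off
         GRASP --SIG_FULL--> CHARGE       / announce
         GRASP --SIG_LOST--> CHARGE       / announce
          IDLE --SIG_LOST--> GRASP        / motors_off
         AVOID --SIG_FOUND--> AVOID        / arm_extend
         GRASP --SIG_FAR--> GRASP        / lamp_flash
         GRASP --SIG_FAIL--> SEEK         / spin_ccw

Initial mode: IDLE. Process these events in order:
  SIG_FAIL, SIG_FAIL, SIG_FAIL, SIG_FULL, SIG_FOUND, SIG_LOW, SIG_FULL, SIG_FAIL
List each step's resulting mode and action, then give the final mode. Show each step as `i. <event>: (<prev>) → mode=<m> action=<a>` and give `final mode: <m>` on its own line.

1. SIG_FAIL: (IDLE) → mode=GRASP action=motors_on
2. SIG_FAIL: (GRASP) → mode=SEEK action=spin_ccw
3. SIG_FAIL: (SEEK) → mode=AVOID action=spin_ccw
4. SIG_FULL: (AVOID) → mode=SEEK action=announce
5. SIG_FOUND: (SEEK) → mode=IDLE action=announce
6. SIG_LOW: (IDLE) → mode=IDLE action=spin_ccw
7. SIG_FULL: (IDLE) → mode=IDLE action=arm_extend
8. SIG_FAIL: (IDLE) → mode=GRASP action=motors_on

final mode: GRASP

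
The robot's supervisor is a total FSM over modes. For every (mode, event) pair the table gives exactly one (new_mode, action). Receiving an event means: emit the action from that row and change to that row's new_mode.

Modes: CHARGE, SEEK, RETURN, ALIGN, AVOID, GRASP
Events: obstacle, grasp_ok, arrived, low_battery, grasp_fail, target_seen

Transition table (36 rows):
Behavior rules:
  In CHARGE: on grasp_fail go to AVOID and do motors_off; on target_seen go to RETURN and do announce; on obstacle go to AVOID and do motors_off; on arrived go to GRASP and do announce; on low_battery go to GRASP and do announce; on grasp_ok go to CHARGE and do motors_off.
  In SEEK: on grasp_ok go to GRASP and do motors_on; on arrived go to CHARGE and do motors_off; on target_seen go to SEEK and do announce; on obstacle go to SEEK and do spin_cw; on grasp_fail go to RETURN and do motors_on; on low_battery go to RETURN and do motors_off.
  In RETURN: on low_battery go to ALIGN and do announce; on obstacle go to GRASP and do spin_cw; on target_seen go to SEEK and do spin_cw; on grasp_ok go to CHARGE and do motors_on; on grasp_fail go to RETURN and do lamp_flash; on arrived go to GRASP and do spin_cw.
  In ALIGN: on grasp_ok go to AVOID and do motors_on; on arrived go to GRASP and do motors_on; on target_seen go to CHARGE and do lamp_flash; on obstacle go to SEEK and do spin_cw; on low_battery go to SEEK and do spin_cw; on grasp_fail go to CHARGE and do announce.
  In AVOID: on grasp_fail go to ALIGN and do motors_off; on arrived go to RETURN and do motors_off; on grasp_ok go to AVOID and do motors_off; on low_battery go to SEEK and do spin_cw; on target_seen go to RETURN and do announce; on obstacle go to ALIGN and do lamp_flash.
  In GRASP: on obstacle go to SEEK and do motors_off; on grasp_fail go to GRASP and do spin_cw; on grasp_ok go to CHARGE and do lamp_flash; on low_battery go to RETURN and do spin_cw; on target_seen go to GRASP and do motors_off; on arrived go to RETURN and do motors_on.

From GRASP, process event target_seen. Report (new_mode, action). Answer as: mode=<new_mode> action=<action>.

current mode = GRASP; filter table to that mode:
  (GRASP, obstacle) → (SEEK, motors_off)
  (GRASP, grasp_fail) → (GRASP, spin_cw)
  (GRASP, grasp_ok) → (CHARGE, lamp_flash)
  (GRASP, low_battery) → (RETURN, spin_cw)
  (GRASP, target_seen) → (GRASP, motors_off)  ← event matches
  (GRASP, arrived) → (RETURN, motors_on)
event = target_seen selects (GRASP, motors_off)

mode=GRASP action=motors_off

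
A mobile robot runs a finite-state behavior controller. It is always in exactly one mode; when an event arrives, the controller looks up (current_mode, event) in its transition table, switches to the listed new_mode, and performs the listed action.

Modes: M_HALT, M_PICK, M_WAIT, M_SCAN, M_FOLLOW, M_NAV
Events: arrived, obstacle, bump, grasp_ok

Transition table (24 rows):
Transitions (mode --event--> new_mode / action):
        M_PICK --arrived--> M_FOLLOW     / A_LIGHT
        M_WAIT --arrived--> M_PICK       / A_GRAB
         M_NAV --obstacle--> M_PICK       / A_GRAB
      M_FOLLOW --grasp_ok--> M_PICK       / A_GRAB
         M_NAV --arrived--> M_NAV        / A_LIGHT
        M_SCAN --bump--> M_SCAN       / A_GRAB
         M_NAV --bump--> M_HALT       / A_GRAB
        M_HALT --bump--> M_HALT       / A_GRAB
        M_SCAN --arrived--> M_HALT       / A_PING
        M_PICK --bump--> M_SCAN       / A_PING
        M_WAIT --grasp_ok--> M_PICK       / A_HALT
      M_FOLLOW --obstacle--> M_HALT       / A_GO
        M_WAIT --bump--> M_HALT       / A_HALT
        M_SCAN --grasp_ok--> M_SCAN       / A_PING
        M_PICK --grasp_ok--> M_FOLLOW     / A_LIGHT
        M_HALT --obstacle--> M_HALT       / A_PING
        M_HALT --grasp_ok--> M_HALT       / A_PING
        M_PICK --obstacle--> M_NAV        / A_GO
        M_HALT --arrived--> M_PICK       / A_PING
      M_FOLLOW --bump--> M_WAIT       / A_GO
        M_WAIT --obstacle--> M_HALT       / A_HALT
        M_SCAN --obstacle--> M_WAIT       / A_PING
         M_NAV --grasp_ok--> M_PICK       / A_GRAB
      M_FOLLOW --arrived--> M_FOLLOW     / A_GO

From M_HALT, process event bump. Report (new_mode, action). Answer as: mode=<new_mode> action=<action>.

current mode = M_HALT; filter table to that mode:
  (M_HALT, bump) → (M_HALT, A_GRAB)  ← event matches
  (M_HALT, obstacle) → (M_HALT, A_PING)
  (M_HALT, grasp_ok) → (M_HALT, A_PING)
  (M_HALT, arrived) → (M_PICK, A_PING)
event = bump selects (M_HALT, A_GRAB)

mode=M_HALT action=A_GRAB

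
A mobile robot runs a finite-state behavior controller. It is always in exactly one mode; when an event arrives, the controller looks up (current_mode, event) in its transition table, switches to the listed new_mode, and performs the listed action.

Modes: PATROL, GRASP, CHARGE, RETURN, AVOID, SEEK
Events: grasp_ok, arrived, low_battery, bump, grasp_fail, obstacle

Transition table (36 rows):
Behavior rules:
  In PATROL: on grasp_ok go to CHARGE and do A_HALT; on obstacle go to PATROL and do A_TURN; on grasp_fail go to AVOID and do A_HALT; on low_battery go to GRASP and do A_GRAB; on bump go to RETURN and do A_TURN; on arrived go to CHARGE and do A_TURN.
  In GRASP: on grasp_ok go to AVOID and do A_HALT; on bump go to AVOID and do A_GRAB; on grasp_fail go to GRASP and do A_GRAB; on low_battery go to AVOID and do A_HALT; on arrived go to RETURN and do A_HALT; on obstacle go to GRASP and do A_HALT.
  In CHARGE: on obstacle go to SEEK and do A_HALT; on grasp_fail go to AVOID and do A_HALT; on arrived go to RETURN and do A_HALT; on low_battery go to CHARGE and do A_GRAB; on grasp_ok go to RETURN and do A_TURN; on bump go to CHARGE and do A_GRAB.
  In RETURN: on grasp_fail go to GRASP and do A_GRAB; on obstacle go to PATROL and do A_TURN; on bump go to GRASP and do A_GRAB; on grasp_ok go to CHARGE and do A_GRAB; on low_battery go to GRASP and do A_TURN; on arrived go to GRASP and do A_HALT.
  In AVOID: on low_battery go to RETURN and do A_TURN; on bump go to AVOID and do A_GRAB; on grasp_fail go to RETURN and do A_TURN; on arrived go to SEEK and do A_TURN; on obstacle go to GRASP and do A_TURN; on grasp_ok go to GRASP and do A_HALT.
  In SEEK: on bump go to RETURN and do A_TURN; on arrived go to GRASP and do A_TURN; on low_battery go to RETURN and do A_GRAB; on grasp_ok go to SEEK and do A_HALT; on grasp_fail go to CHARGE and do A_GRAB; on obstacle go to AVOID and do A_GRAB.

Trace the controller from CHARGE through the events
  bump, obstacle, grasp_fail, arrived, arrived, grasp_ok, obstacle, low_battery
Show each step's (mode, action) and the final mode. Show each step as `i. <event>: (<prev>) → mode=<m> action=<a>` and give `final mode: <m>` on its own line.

final mode: AVOID

1. bump: (CHARGE) → mode=CHARGE action=A_GRAB
2. obstacle: (CHARGE) → mode=SEEK action=A_HALT
3. grasp_fail: (SEEK) → mode=CHARGE action=A_GRAB
4. arrived: (CHARGE) → mode=RETURN action=A_HALT
5. arrived: (RETURN) → mode=GRASP action=A_HALT
6. grasp_ok: (GRASP) → mode=AVOID action=A_HALT
7. obstacle: (AVOID) → mode=GRASP action=A_TURN
8. low_battery: (GRASP) → mode=AVOID action=A_HALT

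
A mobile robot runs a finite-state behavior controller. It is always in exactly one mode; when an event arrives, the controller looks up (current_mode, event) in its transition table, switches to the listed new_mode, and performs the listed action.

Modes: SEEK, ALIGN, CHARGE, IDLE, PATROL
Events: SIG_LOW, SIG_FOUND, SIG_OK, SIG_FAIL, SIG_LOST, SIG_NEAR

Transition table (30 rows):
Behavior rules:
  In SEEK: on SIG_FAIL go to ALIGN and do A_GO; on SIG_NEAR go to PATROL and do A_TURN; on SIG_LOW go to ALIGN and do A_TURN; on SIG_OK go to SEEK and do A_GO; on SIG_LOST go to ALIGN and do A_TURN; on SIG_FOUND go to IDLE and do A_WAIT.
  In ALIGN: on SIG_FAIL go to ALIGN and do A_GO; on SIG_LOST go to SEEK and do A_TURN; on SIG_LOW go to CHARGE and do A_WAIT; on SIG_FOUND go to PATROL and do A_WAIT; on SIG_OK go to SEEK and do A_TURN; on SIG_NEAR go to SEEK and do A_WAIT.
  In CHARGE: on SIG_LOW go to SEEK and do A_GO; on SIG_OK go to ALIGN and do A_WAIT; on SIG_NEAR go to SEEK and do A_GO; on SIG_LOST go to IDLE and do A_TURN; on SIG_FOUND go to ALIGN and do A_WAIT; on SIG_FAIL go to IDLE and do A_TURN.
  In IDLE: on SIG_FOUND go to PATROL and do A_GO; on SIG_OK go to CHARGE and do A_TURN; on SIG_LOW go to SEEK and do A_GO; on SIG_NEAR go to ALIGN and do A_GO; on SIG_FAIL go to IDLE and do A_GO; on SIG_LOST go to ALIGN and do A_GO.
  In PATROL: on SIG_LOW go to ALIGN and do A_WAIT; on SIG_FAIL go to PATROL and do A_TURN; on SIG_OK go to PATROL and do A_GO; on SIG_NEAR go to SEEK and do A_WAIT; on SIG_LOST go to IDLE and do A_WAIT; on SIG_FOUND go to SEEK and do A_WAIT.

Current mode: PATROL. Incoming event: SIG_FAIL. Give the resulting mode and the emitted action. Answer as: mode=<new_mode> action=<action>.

mode=PATROL action=A_TURN

current mode = PATROL; filter table to that mode:
  (PATROL, SIG_LOW) → (ALIGN, A_WAIT)
  (PATROL, SIG_FAIL) → (PATROL, A_TURN)  ← event matches
  (PATROL, SIG_OK) → (PATROL, A_GO)
  (PATROL, SIG_NEAR) → (SEEK, A_WAIT)
  (PATROL, SIG_LOST) → (IDLE, A_WAIT)
  (PATROL, SIG_FOUND) → (SEEK, A_WAIT)
event = SIG_FAIL selects (PATROL, A_TURN)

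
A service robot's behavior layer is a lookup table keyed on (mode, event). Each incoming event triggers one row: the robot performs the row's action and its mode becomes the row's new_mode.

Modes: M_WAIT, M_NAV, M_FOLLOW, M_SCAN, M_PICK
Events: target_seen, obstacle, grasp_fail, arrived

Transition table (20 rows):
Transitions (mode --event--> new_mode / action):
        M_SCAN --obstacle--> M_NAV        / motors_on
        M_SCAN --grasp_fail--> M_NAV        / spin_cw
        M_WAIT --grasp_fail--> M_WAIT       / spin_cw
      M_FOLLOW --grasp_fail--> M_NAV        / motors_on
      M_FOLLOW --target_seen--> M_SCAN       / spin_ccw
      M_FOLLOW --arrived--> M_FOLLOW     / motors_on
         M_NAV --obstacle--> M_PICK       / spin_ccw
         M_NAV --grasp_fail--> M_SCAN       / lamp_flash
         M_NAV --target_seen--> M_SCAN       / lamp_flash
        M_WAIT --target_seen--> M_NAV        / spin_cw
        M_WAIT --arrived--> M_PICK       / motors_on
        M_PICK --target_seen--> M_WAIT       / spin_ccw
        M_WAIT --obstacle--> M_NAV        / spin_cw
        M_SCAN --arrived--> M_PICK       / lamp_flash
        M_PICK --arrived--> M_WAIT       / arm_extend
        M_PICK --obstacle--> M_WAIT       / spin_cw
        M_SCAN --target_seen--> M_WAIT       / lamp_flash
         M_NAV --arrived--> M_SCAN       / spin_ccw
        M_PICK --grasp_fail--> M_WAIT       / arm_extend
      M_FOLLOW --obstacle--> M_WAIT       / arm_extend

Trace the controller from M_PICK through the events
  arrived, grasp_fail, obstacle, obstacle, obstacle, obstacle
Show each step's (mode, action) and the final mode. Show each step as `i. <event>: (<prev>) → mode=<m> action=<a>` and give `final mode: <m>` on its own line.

1. arrived: (M_PICK) → mode=M_WAIT action=arm_extend
2. grasp_fail: (M_WAIT) → mode=M_WAIT action=spin_cw
3. obstacle: (M_WAIT) → mode=M_NAV action=spin_cw
4. obstacle: (M_NAV) → mode=M_PICK action=spin_ccw
5. obstacle: (M_PICK) → mode=M_WAIT action=spin_cw
6. obstacle: (M_WAIT) → mode=M_NAV action=spin_cw

final mode: M_NAV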